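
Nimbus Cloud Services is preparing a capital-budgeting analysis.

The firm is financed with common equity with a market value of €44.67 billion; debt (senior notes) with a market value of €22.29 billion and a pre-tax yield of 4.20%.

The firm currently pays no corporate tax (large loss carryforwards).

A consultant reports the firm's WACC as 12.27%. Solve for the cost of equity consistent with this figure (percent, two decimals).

Total capital V = 44.67 + 22.29 = 66.96.
Equity weight = 44.67/66.96 = 0.6671.
Senior notes weight = 22.29/66.96 = 0.3329.
Debt contribution = 0.3329 × 4.2% × (1 − 0%) = 1.3981%.
Required equity contribution = 12.27% − 1.3981% = 10.8719%.
Re = 10.8719% / 0.6671 = 16.2969%.

16.30%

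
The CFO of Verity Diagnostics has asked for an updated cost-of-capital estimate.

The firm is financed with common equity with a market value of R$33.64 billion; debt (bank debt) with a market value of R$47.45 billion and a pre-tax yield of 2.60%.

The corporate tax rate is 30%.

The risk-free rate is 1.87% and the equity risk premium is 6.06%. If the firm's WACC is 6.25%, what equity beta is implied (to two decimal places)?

Total capital V = 33.64 + 47.45 = 81.09.
Equity weight = 33.64/81.09 = 0.4148.
Bank debt weight = 47.45/81.09 = 0.5852.
Debt contribution = 0.5852 × 2.6% × (1 − 30%) = 1.0650%.
Required equity contribution = 6.25% − 1.0650% = 5.1850%  ⇒  Re = 12.4986%.
CAPM: 12.4986% = 1.87% + β × 6.06%  ⇒  β = 1.7539.

1.75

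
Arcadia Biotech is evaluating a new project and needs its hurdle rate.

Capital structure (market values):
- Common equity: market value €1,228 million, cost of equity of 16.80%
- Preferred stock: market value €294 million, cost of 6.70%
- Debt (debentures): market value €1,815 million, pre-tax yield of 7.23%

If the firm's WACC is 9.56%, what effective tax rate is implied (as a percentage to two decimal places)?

Total capital V = 1228 + 294 + 1815 = 3337.
Equity weight = 1228/3337 = 0.3680.
Preferred weight = 294/3337 = 0.0881.
Debentures weight = 1815/3337 = 0.5439.
Equity contribution = 0.3680 × 16.8% = 6.1823%.
Preferred contribution = 0.0881 × 6.7% = 0.5903%.
Debt contribution must be 9.56% − 6.7726% = 2.7874%.
0.5439 × 7.23% × (1 − T) = 2.7874%  ⇒  (1 − T) = 0.7088.
T = 29.1175%.

29.12%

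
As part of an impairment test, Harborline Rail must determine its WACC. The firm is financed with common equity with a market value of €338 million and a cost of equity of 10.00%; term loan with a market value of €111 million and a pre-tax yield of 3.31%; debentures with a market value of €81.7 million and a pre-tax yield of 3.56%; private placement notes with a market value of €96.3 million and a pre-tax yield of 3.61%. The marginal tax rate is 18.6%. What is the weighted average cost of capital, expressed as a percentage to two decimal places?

6.70%

Total capital V = 338 + 111 + 81.7 + 96.3 = 627.
Equity: weight = 338/627 = 0.5391; cost = 10%.
Term loan: weight = 111/627 = 0.1770; after-tax cost = 3.31% × (1 − 18.6%) = 2.6943%.
Debentures: weight = 81.7/627 = 0.1303; after-tax cost = 3.56% × (1 − 18.6%) = 2.8978%.
Private placement notes: weight = 96.3/627 = 0.1536; after-tax cost = 3.61% × (1 − 18.6%) = 2.9385%.
WACC = 0.5391 × 10.0000% + 0.1770 × 2.6943% + 0.1303 × 2.8978% + 0.1536 × 2.9385% = 6.6967%.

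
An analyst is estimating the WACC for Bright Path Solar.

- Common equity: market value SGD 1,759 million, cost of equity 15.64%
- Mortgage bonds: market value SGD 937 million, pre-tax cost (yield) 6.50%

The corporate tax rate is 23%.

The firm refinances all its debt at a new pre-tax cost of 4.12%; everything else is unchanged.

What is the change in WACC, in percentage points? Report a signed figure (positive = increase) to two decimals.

-0.64 pp

Current WACC:
Total capital V = 1759 + 937 = 2696.
Equity: weight = 1759/2696 = 0.6524; cost = 15.64%.
Mortgage bonds: weight = 937/2696 = 0.3476; after-tax cost = 6.5% × (1 − 23%) = 5.0050%.
WACC = 0.6524 × 15.6400% + 0.3476 × 5.0050% = 11.9438%.
After the change:
Total capital V = 1759 + 937 = 2696.
Equity: weight = 1759/2696 = 0.6524; cost = 15.64%.
Mortgage bonds: weight = 937/2696 = 0.3476; after-tax cost = 4.12% × (1 − 23%) = 3.1724%.
WACC = 0.6524 × 15.6400% + 0.3476 × 3.1724% = 11.3069%.
Change in WACC = 11.3069% − 11.9438% = -0.6369 pp.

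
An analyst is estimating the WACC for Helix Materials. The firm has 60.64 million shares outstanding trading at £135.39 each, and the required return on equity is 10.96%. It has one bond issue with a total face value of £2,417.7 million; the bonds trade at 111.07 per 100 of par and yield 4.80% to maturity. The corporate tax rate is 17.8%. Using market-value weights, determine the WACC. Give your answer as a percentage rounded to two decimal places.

Market value of equity E = 135.39 × 60.64m = 8210.0496m. Market value of debt D = 2417.7m × 111.07/100 = 2685.33939m.
Total capital V = 8210.0496 + 2685.33939 = 10895.38899.
Equity: weight = 8210.0496/10895.38899 = 0.7535; cost = 10.96%.
Bonds outstanding: weight = 2685.33939/10895.38899 = 0.2465; after-tax cost = 4.8% × (1 − 17.8%) = 3.9456%.
WACC = 0.7535 × 10.9600% + 0.2465 × 3.9456% = 9.2312%.

9.23%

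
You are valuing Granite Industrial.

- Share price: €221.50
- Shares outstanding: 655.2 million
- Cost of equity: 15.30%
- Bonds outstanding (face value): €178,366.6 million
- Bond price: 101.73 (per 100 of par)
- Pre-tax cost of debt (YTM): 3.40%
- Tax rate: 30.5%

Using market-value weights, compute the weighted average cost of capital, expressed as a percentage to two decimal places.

Market value of equity E = 221.5 × 655.2m = 145126.8m. Market value of debt D = 178366.6m × 101.73/100 = 181452.34218m.
Total capital V = 145126.8 + 181452.34218 = 326579.14218.
Equity: weight = 145126.8/326579.14218 = 0.4444; cost = 15.3%.
Bonds outstanding: weight = 181452.34218/326579.14218 = 0.5556; after-tax cost = 3.4% × (1 − 30.5%) = 2.3630%.
WACC = 0.4444 × 15.3000% + 0.5556 × 2.3630% = 8.1120%.

8.11%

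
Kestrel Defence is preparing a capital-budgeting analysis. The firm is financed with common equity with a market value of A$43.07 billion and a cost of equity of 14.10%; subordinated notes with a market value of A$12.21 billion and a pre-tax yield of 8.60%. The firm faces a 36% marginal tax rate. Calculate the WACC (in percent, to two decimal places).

12.20%

Total capital V = 43.07 + 12.21 = 55.28.
Equity: weight = 43.07/55.28 = 0.7791; cost = 14.1%.
Subordinated notes: weight = 12.21/55.28 = 0.2209; after-tax cost = 8.6% × (1 − 36%) = 5.5040%.
WACC = 0.7791 × 14.1000% + 0.2209 × 5.5040% = 12.2014%.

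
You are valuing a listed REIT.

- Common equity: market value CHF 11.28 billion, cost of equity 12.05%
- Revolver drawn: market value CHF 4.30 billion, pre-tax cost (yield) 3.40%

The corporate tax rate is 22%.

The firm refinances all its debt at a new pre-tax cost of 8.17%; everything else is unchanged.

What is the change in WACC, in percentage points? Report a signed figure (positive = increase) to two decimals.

Current WACC:
Total capital V = 11.28 + 4.3 = 15.58.
Equity: weight = 11.28/15.58 = 0.7240; cost = 12.05%.
Revolver drawn: weight = 4.3/15.58 = 0.2760; after-tax cost = 3.4% × (1 − 22%) = 2.6520%.
WACC = 0.7240 × 12.0500% + 0.2760 × 2.6520% = 9.4562%.
After the change:
Total capital V = 11.28 + 4.3 = 15.58.
Equity: weight = 11.28/15.58 = 0.7240; cost = 12.05%.
Revolver drawn: weight = 4.3/15.58 = 0.2760; after-tax cost = 8.17% × (1 − 22%) = 6.3726%.
WACC = 0.7240 × 12.0500% + 0.2760 × 6.3726% = 10.4831%.
Change in WACC = 10.4831% − 9.4562% = 1.0269 pp.

+1.03 pp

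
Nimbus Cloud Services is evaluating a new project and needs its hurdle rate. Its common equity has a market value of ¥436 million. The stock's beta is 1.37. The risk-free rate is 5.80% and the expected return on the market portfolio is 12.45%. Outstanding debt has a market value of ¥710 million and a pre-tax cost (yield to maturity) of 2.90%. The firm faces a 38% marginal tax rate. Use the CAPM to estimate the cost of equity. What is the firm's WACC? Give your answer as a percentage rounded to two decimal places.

Market risk premium = 12.45% − 5.8% = 6.65%.
Cost of equity via CAPM: Re = 5.8% + 1.37 × 6.65% = 14.9105%.
Total capital V = 436 + 710 = 1146.
Equity: weight = 436/1146 = 0.3805; cost = 14.9105%.
Debt: weight = 710/1146 = 0.6195; after-tax cost = 2.9% × (1 − 38%) = 1.7980%.
WACC = 0.3805 × 14.9105% + 0.6195 × 1.7980% = 6.7867%.

6.79%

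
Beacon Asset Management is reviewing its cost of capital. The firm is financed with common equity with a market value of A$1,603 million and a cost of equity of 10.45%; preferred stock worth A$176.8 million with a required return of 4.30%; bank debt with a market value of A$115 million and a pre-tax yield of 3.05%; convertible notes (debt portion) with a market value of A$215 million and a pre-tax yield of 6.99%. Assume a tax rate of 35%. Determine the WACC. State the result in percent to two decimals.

8.87%

Total capital V = 1603 + 176.8 + 115 + 215 = 2109.8.
Equity: weight = 1603/2109.8 = 0.7598; cost = 10.45%.
Preferred: weight = 176.8/2109.8 = 0.0838; cost = 4.3%.
Bank debt: weight = 115/2109.8 = 0.0545; after-tax cost = 3.05% × (1 − 35%) = 1.9825%.
Convertible notes (debt portion): weight = 215/2109.8 = 0.1019; after-tax cost = 6.99% × (1 − 35%) = 4.5435%.
WACC = 0.7598 × 10.4500% + 0.0838 × 4.3000% + 0.0545 × 1.9825% + 0.1019 × 4.5435% = 8.8712%.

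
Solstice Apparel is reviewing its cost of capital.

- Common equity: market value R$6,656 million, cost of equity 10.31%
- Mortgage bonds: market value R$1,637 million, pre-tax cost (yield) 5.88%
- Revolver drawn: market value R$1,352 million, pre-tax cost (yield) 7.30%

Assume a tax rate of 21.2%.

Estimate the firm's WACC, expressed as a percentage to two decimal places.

8.71%

Total capital V = 6656 + 1637 + 1352 = 9645.
Equity: weight = 6656/9645 = 0.6901; cost = 10.31%.
Mortgage bonds: weight = 1637/9645 = 0.1697; after-tax cost = 5.88% × (1 − 21.2%) = 4.6334%.
Revolver drawn: weight = 1352/9645 = 0.1402; after-tax cost = 7.3% × (1 − 21.2%) = 5.7524%.
WACC = 0.6901 × 10.3100% + 0.1697 × 4.6334% + 0.1402 × 5.7524% = 8.7077%.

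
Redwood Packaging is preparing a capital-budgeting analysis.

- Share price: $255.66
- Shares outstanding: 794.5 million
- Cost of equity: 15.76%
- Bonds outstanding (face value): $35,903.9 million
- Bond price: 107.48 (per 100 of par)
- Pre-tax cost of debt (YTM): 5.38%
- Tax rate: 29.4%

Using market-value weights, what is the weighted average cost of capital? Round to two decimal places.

13.85%

Market value of equity E = 255.66 × 794.5m = 203121.87m. Market value of debt D = 35903.9m × 107.48/100 = 38589.51172m.
Total capital V = 203121.87 + 38589.51172 = 241711.38172.
Equity: weight = 203121.87/241711.38172 = 0.8403; cost = 15.76%.
Bonds outstanding: weight = 38589.51172/241711.38172 = 0.1597; after-tax cost = 5.38% × (1 − 29.4%) = 3.7983%.
WACC = 0.8403 × 15.7600% + 0.1597 × 3.7983% = 13.8503%.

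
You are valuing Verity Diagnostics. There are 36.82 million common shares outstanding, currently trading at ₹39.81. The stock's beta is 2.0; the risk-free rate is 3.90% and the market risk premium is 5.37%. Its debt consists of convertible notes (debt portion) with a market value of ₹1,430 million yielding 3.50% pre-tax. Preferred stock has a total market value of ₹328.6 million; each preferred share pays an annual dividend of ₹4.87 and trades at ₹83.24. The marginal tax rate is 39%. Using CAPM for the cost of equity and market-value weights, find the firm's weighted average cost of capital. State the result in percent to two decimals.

8.20%

Cost of equity via CAPM: Re = 3.9% + 2.0 × 5.37% = 14.6400%.
Cost of preferred: Rp = 4.87 / 83.24 = 5.8506%.
Market value of equity E = 39.81 × 36.82m = 1465.8042m.
Total capital V = 1465.8042 + 328.6 + 1430 = 3224.4042.
Equity: weight = 1465.8042/3224.4042 = 0.4546; cost = 14.64%.
Preferred: weight = 328.6/3224.4042 = 0.1019; cost = 5.8506%.
Convertible notes (debt portion): weight = 1430/3224.4042 = 0.4435; after-tax cost = 3.5% × (1 − 39%) = 2.1350%.
WACC = 0.4546 × 14.6400% + 0.1019 × 5.8506% + 0.4435 × 2.1350% = 8.1984%.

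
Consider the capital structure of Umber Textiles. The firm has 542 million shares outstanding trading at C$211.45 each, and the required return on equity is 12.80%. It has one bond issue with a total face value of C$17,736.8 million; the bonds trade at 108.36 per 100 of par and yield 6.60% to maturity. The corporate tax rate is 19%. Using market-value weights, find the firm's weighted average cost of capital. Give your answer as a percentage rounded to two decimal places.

11.73%

Market value of equity E = 211.45 × 542m = 114605.9m. Market value of debt D = 17736.8m × 108.36/100 = 19219.59648m.
Total capital V = 114605.9 + 19219.59648 = 133825.49648.
Equity: weight = 114605.9/133825.49648 = 0.8564; cost = 12.8%.
Bonds outstanding: weight = 19219.59648/133825.49648 = 0.1436; after-tax cost = 6.6% × (1 − 19%) = 5.3460%.
WACC = 0.8564 × 12.8000% + 0.1436 × 5.3460% = 11.7295%.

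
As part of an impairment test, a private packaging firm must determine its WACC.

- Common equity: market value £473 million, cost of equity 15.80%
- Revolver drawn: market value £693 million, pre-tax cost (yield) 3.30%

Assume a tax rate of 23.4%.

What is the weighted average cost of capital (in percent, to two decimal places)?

7.91%

Total capital V = 473 + 693 = 1166.
Equity: weight = 473/1166 = 0.4057; cost = 15.8%.
Revolver drawn: weight = 693/1166 = 0.5943; after-tax cost = 3.3% × (1 − 23.4%) = 2.5278%.
WACC = 0.4057 × 15.8000% + 0.5943 × 2.5278% = 7.9118%.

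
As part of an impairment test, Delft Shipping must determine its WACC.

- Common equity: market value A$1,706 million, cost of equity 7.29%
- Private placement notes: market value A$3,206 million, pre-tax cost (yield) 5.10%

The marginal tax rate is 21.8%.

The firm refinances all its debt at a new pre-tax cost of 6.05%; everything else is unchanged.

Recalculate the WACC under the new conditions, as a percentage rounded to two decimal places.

After the change:
Total capital V = 1706 + 3206 = 4912.
Equity: weight = 1706/4912 = 0.3473; cost = 7.29%.
Private placement notes: weight = 3206/4912 = 0.6527; after-tax cost = 6.05% × (1 − 21.8%) = 4.7311%.
WACC = 0.3473 × 7.2900% + 0.6527 × 4.7311% = 5.6198%.

5.62%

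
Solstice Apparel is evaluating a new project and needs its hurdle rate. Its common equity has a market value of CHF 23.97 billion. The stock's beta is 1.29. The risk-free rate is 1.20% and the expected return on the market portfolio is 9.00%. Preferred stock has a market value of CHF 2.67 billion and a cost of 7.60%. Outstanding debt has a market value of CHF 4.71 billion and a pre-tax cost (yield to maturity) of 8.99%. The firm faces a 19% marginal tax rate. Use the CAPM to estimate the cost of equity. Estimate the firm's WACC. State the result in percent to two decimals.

10.35%

Market risk premium = 9.0% − 1.2% = 7.8%.
Cost of equity via CAPM: Re = 1.2% + 1.29 × 7.8% = 11.2620%.
Total capital V = 23.97 + 2.67 + 4.71 = 31.35.
Equity: weight = 23.97/31.35 = 0.7646; cost = 11.262%.
Preferred: weight = 2.67/31.35 = 0.0852; cost = 7.6%.
Debt: weight = 4.71/31.35 = 0.1502; after-tax cost = 8.99% × (1 − 19%) = 7.2819%.
WACC = 0.7646 × 11.2620% + 0.0852 × 7.6000% + 0.1502 × 7.2819% = 10.3521%.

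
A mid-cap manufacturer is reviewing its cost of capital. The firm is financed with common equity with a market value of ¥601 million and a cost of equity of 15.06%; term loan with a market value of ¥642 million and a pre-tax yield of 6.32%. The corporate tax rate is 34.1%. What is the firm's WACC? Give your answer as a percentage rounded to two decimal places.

Total capital V = 601 + 642 = 1243.
Equity: weight = 601/1243 = 0.4835; cost = 15.06%.
Term loan: weight = 642/1243 = 0.5165; after-tax cost = 6.32% × (1 − 34.1%) = 4.1649%.
WACC = 0.4835 × 15.0600% + 0.5165 × 4.1649% = 9.4328%.

9.43%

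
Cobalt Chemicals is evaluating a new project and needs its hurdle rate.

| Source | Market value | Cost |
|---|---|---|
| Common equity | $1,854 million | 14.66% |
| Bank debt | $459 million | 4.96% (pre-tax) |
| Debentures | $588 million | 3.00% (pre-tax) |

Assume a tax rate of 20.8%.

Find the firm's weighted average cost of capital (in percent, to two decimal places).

Total capital V = 1854 + 459 + 588 = 2901.
Equity: weight = 1854/2901 = 0.6391; cost = 14.66%.
Bank debt: weight = 459/2901 = 0.1582; after-tax cost = 4.96% × (1 − 20.8%) = 3.9283%.
Debentures: weight = 588/2901 = 0.2027; after-tax cost = 3% × (1 − 20.8%) = 2.3760%.
WACC = 0.6391 × 14.6600% + 0.1582 × 3.9283% + 0.2027 × 2.3760% = 10.4722%.

10.47%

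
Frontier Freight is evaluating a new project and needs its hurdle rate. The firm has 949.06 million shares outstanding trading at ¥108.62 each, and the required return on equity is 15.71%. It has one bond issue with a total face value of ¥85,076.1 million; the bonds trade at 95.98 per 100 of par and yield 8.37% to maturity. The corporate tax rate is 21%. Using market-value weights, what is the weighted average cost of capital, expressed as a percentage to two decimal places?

11.69%

Market value of equity E = 108.62 × 949.06m = 103086.8972m. Market value of debt D = 85076.1m × 95.98/100 = 81656.04078m.
Total capital V = 103086.8972 + 81656.04078 = 184742.93798.
Equity: weight = 103086.8972/184742.93798 = 0.5580; cost = 15.71%.
Bonds outstanding: weight = 81656.04078/184742.93798 = 0.4420; after-tax cost = 8.37% × (1 − 21%) = 6.6123%.
WACC = 0.5580 × 15.7100% + 0.4420 × 6.6123% = 11.6888%.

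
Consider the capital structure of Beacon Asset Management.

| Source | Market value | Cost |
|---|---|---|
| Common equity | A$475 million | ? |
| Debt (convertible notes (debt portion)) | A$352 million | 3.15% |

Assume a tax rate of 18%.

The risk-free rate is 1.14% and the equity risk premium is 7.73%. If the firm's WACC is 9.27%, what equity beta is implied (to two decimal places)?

Total capital V = 475 + 352 = 827.
Equity weight = 475/827 = 0.5744.
Convertible notes (debt portion) weight = 352/827 = 0.4256.
Debt contribution = 0.4256 × 3.15% × (1 − 18%) = 1.0994%.
Required equity contribution = 9.27% − 1.0994% = 8.1706%  ⇒  Re = 14.2254%.
CAPM: 14.2254% = 1.14% + β × 7.73%  ⇒  β = 1.6928.

1.69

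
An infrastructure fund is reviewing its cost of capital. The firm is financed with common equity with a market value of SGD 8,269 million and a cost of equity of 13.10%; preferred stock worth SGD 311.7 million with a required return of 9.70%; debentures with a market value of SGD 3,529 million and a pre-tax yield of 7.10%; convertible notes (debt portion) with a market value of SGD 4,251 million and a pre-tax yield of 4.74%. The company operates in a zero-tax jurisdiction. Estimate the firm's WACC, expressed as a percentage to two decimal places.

9.57%

Total capital V = 8269 + 311.7 + 3529 + 4251 = 16360.7.
Equity: weight = 8269/16360.7 = 0.5054; cost = 13.1%.
Preferred: weight = 311.7/16360.7 = 0.0191; cost = 9.7%.
Debentures: weight = 3529/16360.7 = 0.2157; after-tax cost = 7.1% × (1 − 0%) = 7.1000%.
Convertible notes (debt portion): weight = 4251/16360.7 = 0.2598; after-tax cost = 4.74% × (1 − 0%) = 4.7400%.
WACC = 0.5054 × 13.1000% + 0.0191 × 9.7000% + 0.2157 × 7.1000% + 0.2598 × 4.7400% = 9.5688%.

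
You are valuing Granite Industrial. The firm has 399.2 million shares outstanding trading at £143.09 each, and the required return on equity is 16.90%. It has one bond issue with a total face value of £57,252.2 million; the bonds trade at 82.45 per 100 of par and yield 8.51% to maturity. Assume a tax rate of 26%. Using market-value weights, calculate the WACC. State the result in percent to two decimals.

Market value of equity E = 143.09 × 399.2m = 57121.528m. Market value of debt D = 57252.2m × 82.45/100 = 47204.4389m.
Total capital V = 57121.528 + 47204.4389 = 104325.9669.
Equity: weight = 57121.528/104325.9669 = 0.5475; cost = 16.9%.
Bonds outstanding: weight = 47204.4389/104325.9669 = 0.4525; after-tax cost = 8.51% × (1 − 26%) = 6.2974%.
WACC = 0.5475 × 16.9000% + 0.4525 × 6.2974% = 12.1026%.

12.10%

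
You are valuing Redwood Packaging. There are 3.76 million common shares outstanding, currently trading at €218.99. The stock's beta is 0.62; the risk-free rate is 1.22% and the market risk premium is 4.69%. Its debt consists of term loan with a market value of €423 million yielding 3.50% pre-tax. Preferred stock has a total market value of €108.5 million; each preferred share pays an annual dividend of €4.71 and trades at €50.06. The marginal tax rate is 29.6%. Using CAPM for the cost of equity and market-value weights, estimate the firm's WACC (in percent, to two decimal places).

4.03%

Cost of equity via CAPM: Re = 1.22% + 0.62 × 4.69% = 4.1278%.
Cost of preferred: Rp = 4.71 / 50.06 = 9.4087%.
Market value of equity E = 218.99 × 3.76m = 823.4024m.
Total capital V = 823.4024 + 108.5 + 423 = 1354.9024.
Equity: weight = 823.4024/1354.9024 = 0.6077; cost = 4.1278%.
Preferred: weight = 108.5/1354.9024 = 0.0801; cost = 9.4087%.
Term loan: weight = 423/1354.9024 = 0.3122; after-tax cost = 3.5% × (1 − 29.6%) = 2.4640%.
WACC = 0.6077 × 4.1278% + 0.0801 × 9.4087% + 0.3122 × 2.4640% = 4.0313%.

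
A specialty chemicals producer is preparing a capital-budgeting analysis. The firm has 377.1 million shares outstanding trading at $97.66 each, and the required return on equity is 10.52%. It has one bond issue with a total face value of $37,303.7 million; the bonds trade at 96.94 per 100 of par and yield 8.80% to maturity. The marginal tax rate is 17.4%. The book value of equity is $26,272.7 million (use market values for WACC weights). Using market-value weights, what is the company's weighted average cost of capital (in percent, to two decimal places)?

Market value of equity E = 97.66 × 377.1m = 36827.586m. Market value of debt D = 37303.7m × 96.94/100 = 36162.20678m.
Total capital V = 36827.586 + 36162.20678 = 72989.79278.
Equity: weight = 36827.586/72989.79278 = 0.5046; cost = 10.52%.
Bonds outstanding: weight = 36162.20678/72989.79278 = 0.4954; after-tax cost = 8.8% × (1 − 17.4%) = 7.2688%.
WACC = 0.5046 × 10.5200% + 0.4954 × 7.2688% = 8.9092%.

8.91%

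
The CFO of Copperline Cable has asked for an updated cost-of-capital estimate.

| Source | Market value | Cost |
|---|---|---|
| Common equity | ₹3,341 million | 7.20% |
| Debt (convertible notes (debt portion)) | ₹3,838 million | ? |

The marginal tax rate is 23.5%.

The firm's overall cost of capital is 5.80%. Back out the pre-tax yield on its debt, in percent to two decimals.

5.99%

Total capital V = 3341 + 3838 = 7179.
Equity weight = 3341/7179 = 0.4654.
Convertible notes (debt portion) weight = 3838/7179 = 0.5346.
Equity contribution = 0.4654 × 7.2% = 3.3508%.
Remaining for debt = 5.8% − 3.3508% = 2.4492%.
Rd × (1 − 23.5%) × 0.5346 = 2.4492%  ⇒  Rd = 5.9886%.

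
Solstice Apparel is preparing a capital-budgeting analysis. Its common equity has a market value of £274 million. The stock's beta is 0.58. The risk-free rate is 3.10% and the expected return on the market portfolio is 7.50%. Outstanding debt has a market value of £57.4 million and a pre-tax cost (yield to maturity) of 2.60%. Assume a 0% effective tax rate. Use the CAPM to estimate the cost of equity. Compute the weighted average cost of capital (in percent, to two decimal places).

5.12%

Market risk premium = 7.5% − 3.1% = 4.4%.
Cost of equity via CAPM: Re = 3.1% + 0.58 × 4.4% = 5.6520%.
Total capital V = 274 + 57.4 = 331.4.
Equity: weight = 274/331.4 = 0.8268; cost = 5.652%.
Debt: weight = 57.4/331.4 = 0.1732; after-tax cost = 2.6% × (1 − 0%) = 2.6000%.
WACC = 0.8268 × 5.6520% + 0.1732 × 2.6000% = 5.1234%.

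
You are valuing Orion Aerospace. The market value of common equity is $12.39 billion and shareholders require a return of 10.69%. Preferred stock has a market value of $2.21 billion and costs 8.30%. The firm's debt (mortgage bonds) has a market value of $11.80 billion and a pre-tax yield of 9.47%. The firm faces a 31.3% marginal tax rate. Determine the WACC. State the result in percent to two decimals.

Total capital V = 12.39 + 2.21 + 11.8 = 26.4.
Equity: weight = 12.39/26.4 = 0.4693; cost = 10.69%.
Preferred: weight = 2.21/26.4 = 0.0837; cost = 8.3%.
Mortgage bonds: weight = 11.8/26.4 = 0.4470; after-tax cost = 9.47% × (1 − 31.3%) = 6.5059%.
WACC = 0.4693 × 10.6900% + 0.0837 × 8.3000% + 0.4470 × 6.5059% = 8.6198%.

8.62%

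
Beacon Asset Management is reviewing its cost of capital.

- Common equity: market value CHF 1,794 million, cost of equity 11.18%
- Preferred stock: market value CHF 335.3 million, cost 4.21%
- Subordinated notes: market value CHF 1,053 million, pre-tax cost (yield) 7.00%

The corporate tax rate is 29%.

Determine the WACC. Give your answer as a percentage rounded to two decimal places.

8.39%

Total capital V = 1794 + 335.3 + 1053 = 3182.3.
Equity: weight = 1794/3182.3 = 0.5637; cost = 11.18%.
Preferred: weight = 335.3/3182.3 = 0.1054; cost = 4.21%.
Subordinated notes: weight = 1053/3182.3 = 0.3309; after-tax cost = 7% × (1 − 29%) = 4.9700%.
WACC = 0.5637 × 11.1800% + 0.1054 × 4.2100% + 0.3309 × 4.9700% = 8.3908%.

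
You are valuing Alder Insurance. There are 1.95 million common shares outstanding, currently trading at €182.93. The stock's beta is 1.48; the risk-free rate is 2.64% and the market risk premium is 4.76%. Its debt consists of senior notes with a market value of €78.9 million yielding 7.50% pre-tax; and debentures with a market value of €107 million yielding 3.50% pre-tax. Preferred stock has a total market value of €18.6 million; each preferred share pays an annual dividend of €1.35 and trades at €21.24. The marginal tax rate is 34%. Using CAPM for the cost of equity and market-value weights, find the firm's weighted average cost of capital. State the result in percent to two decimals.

7.50%

Cost of equity via CAPM: Re = 2.64% + 1.48 × 4.76% = 9.6848%.
Cost of preferred: Rp = 1.35 / 21.24 = 6.3559%.
Market value of equity E = 182.93 × 1.95m = 356.7135m.
Total capital V = 356.7135 + 18.6 + 78.9 + 107 = 561.2135.
Equity: weight = 356.7135/561.2135 = 0.6356; cost = 9.6848%.
Preferred: weight = 18.6/561.2135 = 0.0331; cost = 6.3559%.
Senior notes: weight = 78.9/561.2135 = 0.1406; after-tax cost = 7.5% × (1 − 34%) = 4.9500%.
Debentures: weight = 107/561.2135 = 0.1907; after-tax cost = 3.5% × (1 − 34%) = 2.3100%.
WACC = 0.6356 × 9.6848% + 0.0331 × 6.3559% + 0.1406 × 4.9500% + 0.1907 × 2.3100% = 7.5027%.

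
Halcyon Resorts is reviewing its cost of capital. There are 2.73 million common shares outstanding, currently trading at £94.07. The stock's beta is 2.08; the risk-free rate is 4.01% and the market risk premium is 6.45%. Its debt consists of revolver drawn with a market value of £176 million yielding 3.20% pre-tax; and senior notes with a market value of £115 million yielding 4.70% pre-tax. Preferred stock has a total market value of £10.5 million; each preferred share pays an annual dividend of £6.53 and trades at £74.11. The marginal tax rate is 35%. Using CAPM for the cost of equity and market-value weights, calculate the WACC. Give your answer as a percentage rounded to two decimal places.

Cost of equity via CAPM: Re = 4.01% + 2.08 × 6.45% = 17.4260%.
Cost of preferred: Rp = 6.53 / 74.11 = 8.8112%.
Market value of equity E = 94.07 × 2.73m = 256.8111m.
Total capital V = 256.8111 + 10.5 + 176 + 115 = 558.3111.
Equity: weight = 256.8111/558.3111 = 0.4600; cost = 17.426%.
Preferred: weight = 10.5/558.3111 = 0.0188; cost = 8.8112%.
Revolver drawn: weight = 176/558.3111 = 0.3152; after-tax cost = 3.2% × (1 − 35%) = 2.0800%.
Senior notes: weight = 115/558.3111 = 0.2060; after-tax cost = 4.7% × (1 − 35%) = 3.0550%.
WACC = 0.4600 × 17.4260% + 0.0188 × 8.8112% + 0.3152 × 2.0800% + 0.2060 × 3.0550% = 9.4663%.

9.47%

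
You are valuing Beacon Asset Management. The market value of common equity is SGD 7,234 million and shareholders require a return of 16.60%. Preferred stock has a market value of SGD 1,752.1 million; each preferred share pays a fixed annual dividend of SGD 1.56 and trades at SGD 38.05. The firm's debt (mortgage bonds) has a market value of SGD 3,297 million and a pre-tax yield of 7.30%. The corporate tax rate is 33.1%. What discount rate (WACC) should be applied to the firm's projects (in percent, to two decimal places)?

11.67%

Cost of preferred: Rp = 1.56 / 38.05 = 4.0999%.
Total capital V = 7234 + 1752.1 + 3297 = 12283.1.
Equity: weight = 7234/12283.1 = 0.5889; cost = 16.6%.
Preferred: weight = 1752.1/12283.1 = 0.1426; cost = 4.0999%.
Mortgage bonds: weight = 3297/12283.1 = 0.2684; after-tax cost = 7.3% × (1 − 33.1%) = 4.8837%.
WACC = 0.5889 × 16.6000% + 0.1426 × 4.0999% + 0.2684 × 4.8837% = 11.6721%.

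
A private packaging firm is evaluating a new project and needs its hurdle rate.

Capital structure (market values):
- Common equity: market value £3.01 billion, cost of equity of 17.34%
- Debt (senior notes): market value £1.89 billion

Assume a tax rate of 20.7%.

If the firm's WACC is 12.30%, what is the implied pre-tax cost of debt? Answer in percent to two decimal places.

5.39%

Total capital V = 3.01 + 1.89 = 4.9.
Equity weight = 3.01/4.9 = 0.6143.
Senior notes weight = 1.89/4.9 = 0.3857.
Equity contribution = 0.6143 × 17.34% = 10.6517%.
Remaining for debt = 12.3% − 10.6517% = 1.6483%.
Rd × (1 − 20.7%) × 0.3857 = 1.6483%  ⇒  Rd = 5.3888%.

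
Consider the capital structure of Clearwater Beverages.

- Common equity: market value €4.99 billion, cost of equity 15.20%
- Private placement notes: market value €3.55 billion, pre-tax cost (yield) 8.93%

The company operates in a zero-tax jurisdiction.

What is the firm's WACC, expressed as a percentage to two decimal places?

Total capital V = 4.99 + 3.55 = 8.54.
Equity: weight = 4.99/8.54 = 0.5843; cost = 15.2%.
Private placement notes: weight = 3.55/8.54 = 0.4157; after-tax cost = 8.93% × (1 − 0%) = 8.9300%.
WACC = 0.5843 × 15.2000% + 0.4157 × 8.9300% = 12.5936%.

12.59%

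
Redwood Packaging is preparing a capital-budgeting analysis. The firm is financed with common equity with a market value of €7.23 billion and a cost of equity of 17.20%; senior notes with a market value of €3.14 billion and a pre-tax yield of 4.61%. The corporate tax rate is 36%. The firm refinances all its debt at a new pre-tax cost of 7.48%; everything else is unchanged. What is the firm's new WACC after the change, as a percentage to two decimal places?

After the change:
Total capital V = 7.23 + 3.14 = 10.37.
Equity: weight = 7.23/10.37 = 0.6972; cost = 17.2%.
Senior notes: weight = 3.14/10.37 = 0.3028; after-tax cost = 7.48% × (1 − 36%) = 4.7872%.
WACC = 0.6972 × 17.2000% + 0.3028 × 4.7872% = 13.4414%.

13.44%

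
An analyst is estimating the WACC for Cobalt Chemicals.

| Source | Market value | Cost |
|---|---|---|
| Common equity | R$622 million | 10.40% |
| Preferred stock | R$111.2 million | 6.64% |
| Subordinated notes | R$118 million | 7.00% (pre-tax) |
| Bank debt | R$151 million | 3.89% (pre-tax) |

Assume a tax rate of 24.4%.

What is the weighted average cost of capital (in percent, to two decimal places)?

8.26%

Total capital V = 622 + 111.2 + 118 + 151 = 1002.2.
Equity: weight = 622/1002.2 = 0.6206; cost = 10.4%.
Preferred: weight = 111.2/1002.2 = 0.1110; cost = 6.64%.
Subordinated notes: weight = 118/1002.2 = 0.1177; after-tax cost = 7% × (1 − 24.4%) = 5.2920%.
Bank debt: weight = 151/1002.2 = 0.1507; after-tax cost = 3.89% × (1 − 24.4%) = 2.9408%.
WACC = 0.6206 × 10.4000% + 0.1110 × 6.6400% + 0.1177 × 5.2920% + 0.1507 × 2.9408% = 8.2575%.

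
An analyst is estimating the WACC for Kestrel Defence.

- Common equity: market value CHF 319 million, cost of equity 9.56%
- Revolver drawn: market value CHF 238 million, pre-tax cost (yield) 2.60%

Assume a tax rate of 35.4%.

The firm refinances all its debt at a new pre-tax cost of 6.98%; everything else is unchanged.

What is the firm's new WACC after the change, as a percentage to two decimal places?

7.40%

After the change:
Total capital V = 319 + 238 = 557.
Equity: weight = 319/557 = 0.5727; cost = 9.56%.
Revolver drawn: weight = 238/557 = 0.4273; after-tax cost = 6.98% × (1 − 35.4%) = 4.5091%.
WACC = 0.5727 × 9.5600% + 0.4273 × 4.5091% = 7.4018%.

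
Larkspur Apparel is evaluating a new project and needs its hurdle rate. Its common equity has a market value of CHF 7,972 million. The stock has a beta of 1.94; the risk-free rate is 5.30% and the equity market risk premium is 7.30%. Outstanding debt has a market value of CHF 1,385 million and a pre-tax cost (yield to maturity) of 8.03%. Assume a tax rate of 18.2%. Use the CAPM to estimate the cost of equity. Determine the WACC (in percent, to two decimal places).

Cost of equity via CAPM: Re = 5.3% + 1.94 × 7.3% = 19.4620%.
Total capital V = 7972 + 1385 = 9357.
Equity: weight = 7972/9357 = 0.8520; cost = 19.462%.
Debt: weight = 1385/9357 = 0.1480; after-tax cost = 8.03% × (1 − 18.2%) = 6.5685%.
WACC = 0.8520 × 19.4620% + 0.1480 × 6.5685% = 17.5535%.

17.55%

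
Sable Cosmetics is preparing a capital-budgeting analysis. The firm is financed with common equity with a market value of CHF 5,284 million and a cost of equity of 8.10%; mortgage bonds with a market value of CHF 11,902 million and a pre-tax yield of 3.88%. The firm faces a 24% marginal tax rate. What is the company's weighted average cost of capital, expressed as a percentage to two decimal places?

4.53%

Total capital V = 5284 + 11902 = 17186.
Equity: weight = 5284/17186 = 0.3075; cost = 8.1%.
Mortgage bonds: weight = 11902/17186 = 0.6925; after-tax cost = 3.88% × (1 − 24%) = 2.9488%.
WACC = 0.3075 × 8.1000% + 0.6925 × 2.9488% = 4.5326%.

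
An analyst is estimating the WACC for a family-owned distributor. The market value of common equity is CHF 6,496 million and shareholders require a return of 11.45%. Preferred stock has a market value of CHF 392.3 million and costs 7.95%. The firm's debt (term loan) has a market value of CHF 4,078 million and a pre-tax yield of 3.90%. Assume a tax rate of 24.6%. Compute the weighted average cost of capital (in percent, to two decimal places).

Total capital V = 6496 + 392.3 + 4078 = 10966.3.
Equity: weight = 6496/10966.3 = 0.5924; cost = 11.45%.
Preferred: weight = 392.3/10966.3 = 0.0358; cost = 7.95%.
Term loan: weight = 4078/10966.3 = 0.3719; after-tax cost = 3.9% × (1 − 24.6%) = 2.9406%.
WACC = 0.5924 × 11.4500% + 0.0358 × 7.9500% + 0.3719 × 2.9406% = 8.1604%.

8.16%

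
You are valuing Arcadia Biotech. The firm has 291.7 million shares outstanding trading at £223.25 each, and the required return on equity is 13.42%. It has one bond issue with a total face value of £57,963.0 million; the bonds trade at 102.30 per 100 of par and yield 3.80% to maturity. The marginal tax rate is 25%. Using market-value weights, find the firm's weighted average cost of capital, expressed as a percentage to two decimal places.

Market value of equity E = 223.25 × 291.7m = 65122.025m. Market value of debt D = 57963m × 102.3/100 = 59296.149m.
Total capital V = 65122.025 + 59296.149 = 124418.174.
Equity: weight = 65122.025/124418.174 = 0.5234; cost = 13.42%.
Bonds outstanding: weight = 59296.149/124418.174 = 0.4766; after-tax cost = 3.8% × (1 − 25%) = 2.8500%.
WACC = 0.5234 × 13.4200% + 0.4766 × 2.8500% = 8.3825%.

8.38%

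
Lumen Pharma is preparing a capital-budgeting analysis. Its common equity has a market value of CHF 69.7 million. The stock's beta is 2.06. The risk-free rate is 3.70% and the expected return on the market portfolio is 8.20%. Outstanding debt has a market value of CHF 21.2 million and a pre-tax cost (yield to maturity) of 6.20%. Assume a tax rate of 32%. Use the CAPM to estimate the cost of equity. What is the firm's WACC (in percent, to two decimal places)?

10.93%

Market risk premium = 8.2% − 3.7% = 4.5%.
Cost of equity via CAPM: Re = 3.7% + 2.06 × 4.5% = 12.9700%.
Total capital V = 69.7 + 21.2 = 90.9.
Equity: weight = 69.7/90.9 = 0.7668; cost = 12.97%.
Debt: weight = 21.2/90.9 = 0.2332; after-tax cost = 6.2% × (1 − 32%) = 4.2160%.
WACC = 0.7668 × 12.9700% + 0.2332 × 4.2160% = 10.9284%.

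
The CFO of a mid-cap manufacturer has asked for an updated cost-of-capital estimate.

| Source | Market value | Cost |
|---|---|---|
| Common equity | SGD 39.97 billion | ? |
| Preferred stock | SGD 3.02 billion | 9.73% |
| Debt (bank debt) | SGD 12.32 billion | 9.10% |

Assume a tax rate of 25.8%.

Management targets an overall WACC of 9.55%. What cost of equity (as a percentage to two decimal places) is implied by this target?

Total capital V = 39.97 + 3.02 + 12.32 = 55.31.
Equity weight = 39.97/55.31 = 0.7227.
Preferred weight = 3.02/55.31 = 0.0546.
Bank debt weight = 12.32/55.31 = 0.2227.
Debt contribution = 0.2227 × 9.1% × (1 − 25.8%) = 1.5040%.
Preferred contribution = 0.0546 × 9.73% = 0.5313%.
Required equity contribution = 9.55% − 2.0353% = 7.5147%.
Re = 7.5147% / 0.7227 = 10.3988%.

10.40%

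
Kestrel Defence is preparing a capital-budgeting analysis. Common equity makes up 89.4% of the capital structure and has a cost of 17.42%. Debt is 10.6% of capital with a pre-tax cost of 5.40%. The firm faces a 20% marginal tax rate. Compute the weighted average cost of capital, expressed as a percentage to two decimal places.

16.03%

After-tax cost of debt = 5.4% × (1 − 20%) = 4.3200%.
WACC = 0.894 × 17.4200% + 0.106 × 4.3200% = 16.0314%.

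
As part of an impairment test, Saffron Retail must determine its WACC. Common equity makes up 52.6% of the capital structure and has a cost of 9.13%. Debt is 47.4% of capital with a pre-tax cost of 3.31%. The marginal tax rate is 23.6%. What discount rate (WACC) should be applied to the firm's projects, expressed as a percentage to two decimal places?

6.00%

After-tax cost of debt = 3.31% × (1 − 23.6%) = 2.5288%.
WACC = 0.526 × 9.1300% + 0.474 × 2.5288% = 6.0011%.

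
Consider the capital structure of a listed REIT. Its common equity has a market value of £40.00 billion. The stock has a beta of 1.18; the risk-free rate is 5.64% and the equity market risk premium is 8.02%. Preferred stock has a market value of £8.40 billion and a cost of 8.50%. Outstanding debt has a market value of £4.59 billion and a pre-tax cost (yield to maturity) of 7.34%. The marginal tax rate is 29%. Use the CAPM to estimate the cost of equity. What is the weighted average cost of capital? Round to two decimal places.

Cost of equity via CAPM: Re = 5.64% + 1.18 × 8.02% = 15.1036%.
Total capital V = 40 + 8.4 + 4.59 = 52.99.
Equity: weight = 40/52.99 = 0.7549; cost = 15.1036%.
Preferred: weight = 8.4/52.99 = 0.1585; cost = 8.5%.
Debt: weight = 4.59/52.99 = 0.0866; after-tax cost = 7.34% × (1 − 29%) = 5.2114%.
WACC = 0.7549 × 15.1036% + 0.1585 × 8.5000% + 0.0866 × 5.2114% = 13.1999%.

13.20%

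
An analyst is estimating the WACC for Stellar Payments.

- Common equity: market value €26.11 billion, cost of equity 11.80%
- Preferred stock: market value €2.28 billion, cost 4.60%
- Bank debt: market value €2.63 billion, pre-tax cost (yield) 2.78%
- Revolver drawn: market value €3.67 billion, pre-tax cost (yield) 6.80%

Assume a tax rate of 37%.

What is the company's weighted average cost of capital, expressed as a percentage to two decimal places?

9.77%

Total capital V = 26.11 + 2.28 + 2.63 + 3.67 = 34.69.
Equity: weight = 26.11/34.69 = 0.7527; cost = 11.8%.
Preferred: weight = 2.28/34.69 = 0.0657; cost = 4.6%.
Bank debt: weight = 2.63/34.69 = 0.0758; after-tax cost = 2.78% × (1 − 37%) = 1.7514%.
Revolver drawn: weight = 3.67/34.69 = 0.1058; after-tax cost = 6.8% × (1 − 37%) = 4.2840%.
WACC = 0.7527 × 11.8000% + 0.0657 × 4.6000% + 0.0758 × 1.7514% + 0.1058 × 4.2840% = 9.7698%.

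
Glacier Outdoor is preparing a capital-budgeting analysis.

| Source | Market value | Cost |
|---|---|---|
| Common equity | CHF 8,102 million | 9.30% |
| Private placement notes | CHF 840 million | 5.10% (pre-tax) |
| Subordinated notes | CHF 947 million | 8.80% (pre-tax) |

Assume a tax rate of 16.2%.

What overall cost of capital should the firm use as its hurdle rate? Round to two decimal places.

Total capital V = 8102 + 840 + 947 = 9889.
Equity: weight = 8102/9889 = 0.8193; cost = 9.3%.
Private placement notes: weight = 840/9889 = 0.0849; after-tax cost = 5.1% × (1 − 16.2%) = 4.2738%.
Subordinated notes: weight = 947/9889 = 0.0958; after-tax cost = 8.8% × (1 − 16.2%) = 7.3744%.
WACC = 0.8193 × 9.3000% + 0.0849 × 4.2738% + 0.0958 × 7.3744% = 8.6887%.

8.69%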